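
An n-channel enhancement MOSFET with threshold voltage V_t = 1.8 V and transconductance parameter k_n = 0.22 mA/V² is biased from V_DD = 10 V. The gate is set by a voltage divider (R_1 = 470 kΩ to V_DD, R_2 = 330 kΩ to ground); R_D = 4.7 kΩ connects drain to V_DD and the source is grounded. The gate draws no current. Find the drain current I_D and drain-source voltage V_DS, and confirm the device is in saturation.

I_D ≈ 0.59 mA, V_DS ≈ 7.2 V

V_G = V_DD·R_2/(R_1+R_2) = 10×330/800 = 4.12 V. With the source grounded, V_GS = V_G = 4.12 V.
Assume saturation: I_D = (k_n/2)(V_GS − V_t)² = (0.22/2)×(4.12 − 1.8)² = 0.11×2.33² = 0.595 mA.
V_DS = V_DD − I_D·R_D = 10 − 0.595×4.7 = 7.21 V.
Saturation requires V_DS ≥ V_GS − V_t = 2.33 V; 7.21 ≥ 2.33 ✓.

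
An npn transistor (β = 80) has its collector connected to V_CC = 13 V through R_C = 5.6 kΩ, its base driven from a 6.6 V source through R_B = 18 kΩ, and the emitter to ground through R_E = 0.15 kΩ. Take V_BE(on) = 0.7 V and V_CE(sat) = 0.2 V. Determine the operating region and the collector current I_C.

saturation; I_C ≈ 2.2 mA

Assume active: I_B = (6.6 − 0.7)/(18 + 81×0.15) = 0.196 mA, I_C = β·I_B = 15.7 mA.
Then V_CE = 13 − 15.7×5.6 − 15.9×0.15 = -77 V < 0.2 V — the active assumption fails.
Re-solve with V_CE = 0.2 V. KCL at the emitter: V_E/R_E = (V_BB−0.7−V_E)/R_B + (V_CC−0.2−V_E)/R_C, giving V_E = 0.379 V.
I_C = (V_CC − 0.2 − V_E)/R_C = (12.8 − 0.379)/5.6 = 2.22 mA.
Check: I_B = (5.9 − 0.379)/18 = 0.307 mA, and β·I_B = 24.5 mA > I_C, confirming saturation.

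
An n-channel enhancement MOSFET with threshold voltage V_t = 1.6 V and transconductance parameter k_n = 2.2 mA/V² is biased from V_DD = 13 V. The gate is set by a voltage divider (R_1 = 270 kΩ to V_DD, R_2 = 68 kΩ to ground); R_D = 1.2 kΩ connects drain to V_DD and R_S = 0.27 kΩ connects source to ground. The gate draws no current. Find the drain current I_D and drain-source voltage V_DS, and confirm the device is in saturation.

I_D ≈ 0.73 mA, V_DS ≈ 12 V

V_G = V_DD·R_2/(R_1+R_2) = 13×68/338 = 2.62 V.
Assume saturation: I_D = (k_n/2)(V_GS − V_t)² with V_GS = V_G − I_D·R_S = 2.62 − 0.27·I_D.
Substituting gives 0.0802·I_D² − 1.6·I_D + 1.13 = 0, with roots I_D = 0.734 or 19.3 mA.
The root I_D = 19.3 mA gives V_GS = -2.58 V ≤ V_t, so take I_D = 0.734 mA.
Then V_GS = 2.42 V and V_DS = V_DD − I_D(R_D+R_S) = 13 − 0.734×1.47 = 11.9 V.
Saturation requires V_DS ≥ V_GS − V_t = 0.817 V; 11.9 ≥ 0.817 ✓.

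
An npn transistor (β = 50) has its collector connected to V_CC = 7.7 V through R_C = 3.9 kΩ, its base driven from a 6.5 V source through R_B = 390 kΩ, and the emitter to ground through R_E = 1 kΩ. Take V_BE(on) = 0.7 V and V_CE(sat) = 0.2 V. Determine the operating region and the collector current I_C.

active; I_C ≈ 0.66 mA

Assume active. Base-emitter loop: I_B = (V_BB − V_BE)/(R_B + (β+1)R_E) = (6.5 − 0.7)/(390 + 51×1) = 0.0132 mA.
I_C = β·I_B = 50×0.0132 = 0.658 mA.
V_CE = V_CC − I_C·R_C − I_E·R_E = 7.7 − 0.658×3.9 − 0.671×1 = 4.46 V > V_CE(sat), so the active-region assumption holds.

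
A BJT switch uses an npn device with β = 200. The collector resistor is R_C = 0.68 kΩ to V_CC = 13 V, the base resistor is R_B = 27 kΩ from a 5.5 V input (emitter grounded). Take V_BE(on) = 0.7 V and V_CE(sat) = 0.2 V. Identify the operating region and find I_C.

saturation; I_C ≈ 19 mA

Assume active: I_B = (5.5 − 0.7)/27 = 0.178 mA, giving I_C = β·I_B = 35.6 mA.
But then V_CE = 13 − 35.6×0.68 = -11.2 V < V_CE(sat) = 0.2 V — impossible in the active region.
So the transistor is saturated. With V_CE = 0.2 V, I_C = (V_CC − 0.2)/R_C = 12.8/0.68 = 18.8 mA.
Check: β·I_B = 35.6 mA > I_C = 18.8 mA, confirming saturation.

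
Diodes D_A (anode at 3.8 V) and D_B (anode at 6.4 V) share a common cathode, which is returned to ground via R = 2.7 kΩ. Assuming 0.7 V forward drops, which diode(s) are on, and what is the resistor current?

Only D_B conducts; I_R ≈ 2.1 mA

Assume both conduct. Then node N would need to be at both 3.8−0.7 = 3.1 V and 6.4−0.7 = 5.7 V, which is impossible.
Assume only D_B conducts: V_N = 6.4 − 0.7 = 5.7 V, so I_R = 5.7/2.7 = 2.11 mA.
Check D_A: its anode-to-cathode voltage is 3.8 − 5.7 = -1.9 V < 0.7 V, so it is off. The assumption is consistent.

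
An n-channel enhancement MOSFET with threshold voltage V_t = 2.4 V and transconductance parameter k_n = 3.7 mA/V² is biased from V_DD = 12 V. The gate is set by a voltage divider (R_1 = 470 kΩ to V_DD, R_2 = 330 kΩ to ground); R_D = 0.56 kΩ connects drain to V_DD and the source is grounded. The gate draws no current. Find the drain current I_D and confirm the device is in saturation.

I_D ≈ 12 mA

V_G = V_DD·R_2/(R_1+R_2) = 12×330/800 = 4.95 V. With the source grounded, V_GS = V_G = 4.95 V.
Assume saturation: I_D = (k_n/2)(V_GS − V_t)² = (3.7/2)×(4.95 − 2.4)² = 1.85×2.55² = 12 mA.
V_DS = V_DD − I_D·R_D = 12 − 12×0.56 = 5.26 V.
Saturation requires V_DS ≥ V_GS − V_t = 2.55 V; 5.26 ≥ 2.55 ✓.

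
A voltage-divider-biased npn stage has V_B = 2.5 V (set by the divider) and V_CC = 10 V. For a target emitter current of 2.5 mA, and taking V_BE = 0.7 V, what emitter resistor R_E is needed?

V_E = V_B − V_BE = 2.5 − 0.7 = 1.8 V.
R_E = V_E / I_E = 1.8 / 2.5 = 0.72 kΩ.

R_E ≈ 0.72 kΩ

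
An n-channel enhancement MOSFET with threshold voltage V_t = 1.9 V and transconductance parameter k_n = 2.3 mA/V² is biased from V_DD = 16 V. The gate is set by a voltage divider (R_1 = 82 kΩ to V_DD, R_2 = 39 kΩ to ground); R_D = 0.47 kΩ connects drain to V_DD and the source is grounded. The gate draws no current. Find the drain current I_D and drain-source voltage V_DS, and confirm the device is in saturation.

V_G = V_DD·R_2/(R_1+R_2) = 16×39/121 = 5.16 V. With the source grounded, V_GS = V_G = 5.16 V.
Assume saturation: I_D = (k_n/2)(V_GS − V_t)² = (2.3/2)×(5.16 − 1.9)² = 1.15×3.26² = 12.2 mA.
V_DS = V_DD − I_D·R_D = 16 − 12.2×0.47 = 10.3 V.
Saturation requires V_DS ≥ V_GS − V_t = 3.26 V; 10.3 ≥ 3.26 ✓.

I_D ≈ 12 mA, V_DS ≈ 10 V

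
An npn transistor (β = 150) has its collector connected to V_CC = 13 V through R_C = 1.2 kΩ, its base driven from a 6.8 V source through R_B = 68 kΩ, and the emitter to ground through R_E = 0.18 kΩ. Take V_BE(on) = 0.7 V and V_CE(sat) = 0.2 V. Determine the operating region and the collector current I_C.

Assume active: I_B = (6.8 − 0.7)/(68 + 151×0.18) = 0.0641 mA, I_C = β·I_B = 9.61 mA.
Then V_CE = 13 − 9.61×1.2 − 9.68×0.18 = -0.278 V < 0.2 V — the active assumption fails.
Re-solve with V_CE = 0.2 V. KCL at the emitter: V_E/R_E = (V_BB−0.7−V_E)/R_B + (V_CC−0.2−V_E)/R_C, giving V_E = 1.68 V.
I_C = (V_CC − 0.2 − V_E)/R_C = (12.8 − 1.68)/1.2 = 9.27 mA.
Check: I_B = (6.1 − 1.68)/68 = 0.065 mA, and β·I_B = 9.75 mA > I_C, confirming saturation.

saturation; I_C ≈ 9.3 mA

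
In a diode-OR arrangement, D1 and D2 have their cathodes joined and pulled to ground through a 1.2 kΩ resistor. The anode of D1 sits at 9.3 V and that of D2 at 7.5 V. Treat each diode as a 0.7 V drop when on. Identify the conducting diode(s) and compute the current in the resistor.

Only D1 conducts; I_R ≈ 7.2 mA

Assume both conduct. Then node N would need to be at both 9.3−0.7 = 8.6 V and 7.5−0.7 = 6.8 V, which is impossible.
Assume only D1 conducts: V_N = 9.3 − 0.7 = 8.6 V, so I_R = 8.6/1.2 = 7.17 mA.
Check D2: its anode-to-cathode voltage is 7.5 − 8.6 = -1.1 V < 0.7 V, so it is off. The assumption is consistent.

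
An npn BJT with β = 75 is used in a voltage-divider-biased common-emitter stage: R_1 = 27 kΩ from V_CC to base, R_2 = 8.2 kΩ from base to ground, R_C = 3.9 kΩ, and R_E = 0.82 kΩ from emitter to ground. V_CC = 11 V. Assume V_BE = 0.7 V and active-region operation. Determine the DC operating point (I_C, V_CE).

Thevenize the base divider: V_Th = V_CC·R_2/(R_1+R_2) = 11×8.2/35.2 = 2.56 V, R_Th = R_1‖R_2 = 6.29 kΩ.
Base-emitter loop: V_Th = I_B·R_Th + V_BE + (β+1)I_B·R_E, so I_B = (2.56 − 0.7) / (6.29 + 76×0.82) = 0.0271 mA.
I_C = β·I_B = 75×0.0271 = 2.04 mA, and I_E = (β+1)I_B = 2.06 mA.
V_CE = V_CC − I_C·R_C − I_E·R_E = 11 − 2.04×3.9 − 2.06×0.82 = 1.37 V.
V_CE = 1.37 V > 0.2 V confirms active-region operation.

I_C ≈ 2 mA, V_CE ≈ 1.4 V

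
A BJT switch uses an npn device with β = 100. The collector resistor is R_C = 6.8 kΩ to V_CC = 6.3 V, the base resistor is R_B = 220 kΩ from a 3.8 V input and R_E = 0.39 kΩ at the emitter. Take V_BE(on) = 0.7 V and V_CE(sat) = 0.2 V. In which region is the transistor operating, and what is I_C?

Assume active: I_B = (3.8 − 0.7)/(220 + 101×0.39) = 0.012 mA, I_C = β·I_B = 1.2 mA.
Then V_CE = 6.3 − 1.2×6.8 − 1.21×0.39 = -2.3 V < 0.2 V — the active assumption fails.
Re-solve with V_CE = 0.2 V. KCL at the emitter: V_E/R_E = (V_BB−0.7−V_E)/R_B + (V_CC−0.2−V_E)/R_C, giving V_E = 0.336 V.
I_C = (V_CC − 0.2 − V_E)/R_C = (6.1 − 0.336)/6.8 = 0.848 mA.
Check: I_B = (3.1 − 0.336)/220 = 0.0126 mA, and β·I_B = 1.26 mA > I_C, confirming saturation.

saturation; I_C ≈ 0.85 mA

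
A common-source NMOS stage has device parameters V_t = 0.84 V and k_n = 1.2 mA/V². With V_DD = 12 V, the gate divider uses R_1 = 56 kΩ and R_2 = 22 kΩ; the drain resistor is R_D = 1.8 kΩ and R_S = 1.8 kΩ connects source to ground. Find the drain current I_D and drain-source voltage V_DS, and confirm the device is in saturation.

V_G = V_DD·R_2/(R_1+R_2) = 12×22/78 = 3.38 V.
Assume saturation: I_D = (k_n/2)(V_GS − V_t)² with V_GS = V_G − I_D·R_S = 3.38 − 1.8·I_D.
Substituting gives 1.94·I_D² − 6.5·I_D + 3.89 = 0, with roots I_D = 0.78 or 2.56 mA.
The root I_D = 2.56 mA gives V_GS = -1.23 V ≤ V_t, so take I_D = 0.78 mA.
Then V_GS = 1.98 V and V_DS = V_DD − I_D(R_D+R_S) = 12 − 0.78×3.6 = 9.19 V.
Saturation requires V_DS ≥ V_GS − V_t = 1.14 V; 9.19 ≥ 1.14 ✓.

I_D ≈ 0.78 mA, V_DS ≈ 9.2 V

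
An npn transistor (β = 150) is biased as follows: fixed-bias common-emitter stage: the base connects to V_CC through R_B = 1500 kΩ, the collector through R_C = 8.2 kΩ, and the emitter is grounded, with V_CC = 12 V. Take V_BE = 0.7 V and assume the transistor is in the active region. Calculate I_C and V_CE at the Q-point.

I_C ≈ 1.1 mA, V_CE ≈ 2.7 V

Base loop: V_CC = I_B·R_B + V_BE, so I_B = (12 − 0.7)/1500 kΩ = 0.00753 mA.
In the active region I_C = β·I_B = 150 × 0.00753 = 1.13 mA.
Collector loop: V_CE = V_CC − I_C·R_C = 12 − 1.13×8.2 = 2.73 V.
Since V_CE = 2.73 V > V_CE(sat) ≈ 0.2 V, the transistor is in the active region as assumed.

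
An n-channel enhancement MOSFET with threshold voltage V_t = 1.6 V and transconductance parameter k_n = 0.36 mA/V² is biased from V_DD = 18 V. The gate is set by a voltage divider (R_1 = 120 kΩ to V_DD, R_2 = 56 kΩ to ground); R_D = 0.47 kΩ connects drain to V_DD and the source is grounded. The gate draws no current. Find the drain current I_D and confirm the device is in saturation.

V_G = V_DD·R_2/(R_1+R_2) = 18×56/176 = 5.73 V. With the source grounded, V_GS = V_G = 5.73 V.
Assume saturation: I_D = (k_n/2)(V_GS − V_t)² = (0.36/2)×(5.73 − 1.6)² = 0.18×4.13² = 3.07 mA.
V_DS = V_DD − I_D·R_D = 18 − 3.07×0.47 = 16.6 V.
Saturation requires V_DS ≥ V_GS − V_t = 4.13 V; 16.6 ≥ 4.13 ✓.

I_D ≈ 3.1 mA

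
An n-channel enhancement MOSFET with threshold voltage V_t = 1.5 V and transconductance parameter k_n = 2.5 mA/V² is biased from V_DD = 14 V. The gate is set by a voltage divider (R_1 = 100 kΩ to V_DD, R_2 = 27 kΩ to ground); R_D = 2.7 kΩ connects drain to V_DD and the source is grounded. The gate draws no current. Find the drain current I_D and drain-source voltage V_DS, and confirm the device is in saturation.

I_D ≈ 2.7 mA, V_DS ≈ 6.6 V

V_G = V_DD·R_2/(R_1+R_2) = 14×27/127 = 2.98 V. With the source grounded, V_GS = V_G = 2.98 V.
Assume saturation: I_D = (k_n/2)(V_GS − V_t)² = (2.5/2)×(2.98 − 1.5)² = 1.25×1.48² = 2.72 mA.
V_DS = V_DD − I_D·R_D = 14 − 2.72×2.7 = 6.64 V.
Saturation requires V_DS ≥ V_GS − V_t = 1.48 V; 6.64 ≥ 1.48 ✓.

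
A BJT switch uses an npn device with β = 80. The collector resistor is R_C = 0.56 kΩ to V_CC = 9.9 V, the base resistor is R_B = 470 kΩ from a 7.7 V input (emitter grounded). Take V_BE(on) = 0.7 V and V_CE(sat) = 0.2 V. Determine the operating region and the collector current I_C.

active; I_C ≈ 1.2 mA

Assume active. Base-emitter loop: I_B = (V_BB − V_BE)/R_B = (7.7 − 0.7)/470 = 0.0149 mA.
I_C = β·I_B = 80×0.0149 = 1.19 mA.
V_CE = V_CC − I_C·R_C = 9.9 − 1.19×0.56 = 9.23 V > V_CE(sat), so the active-region assumption holds.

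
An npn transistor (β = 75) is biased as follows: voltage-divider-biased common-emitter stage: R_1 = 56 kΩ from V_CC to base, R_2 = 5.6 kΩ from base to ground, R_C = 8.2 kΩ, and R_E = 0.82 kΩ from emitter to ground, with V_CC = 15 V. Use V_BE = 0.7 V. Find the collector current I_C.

Thevenize the base divider: V_Th = V_CC·R_2/(R_1+R_2) = 15×5.6/61.6 = 1.36 V, R_Th = R_1‖R_2 = 5.09 kΩ.
Base-emitter loop: V_Th = I_B·R_Th + V_BE + (β+1)I_B·R_E, so I_B = (1.36 − 0.7) / (5.09 + 76×0.82) = 0.00984 mA.
I_C = β·I_B = 75×0.00984 = 0.738 mA, and I_E = (β+1)I_B = 0.748 mA.
V_CE = V_CC − I_C·R_C − I_E·R_E = 15 − 0.738×8.2 − 0.748×0.82 = 8.33 V.
V_CE = 8.33 V > 0.2 V confirms active-region operation.

I_C ≈ 0.74 mA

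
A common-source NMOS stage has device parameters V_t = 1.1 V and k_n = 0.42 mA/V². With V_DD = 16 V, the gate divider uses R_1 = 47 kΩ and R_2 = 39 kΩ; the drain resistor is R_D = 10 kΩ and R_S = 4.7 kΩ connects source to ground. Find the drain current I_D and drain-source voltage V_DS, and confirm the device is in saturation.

V_G = V_DD·R_2/(R_1+R_2) = 16×39/86 = 7.26 V.
Assume saturation: I_D = (k_n/2)(V_GS − V_t)² with V_GS = V_G − I_D·R_S = 7.26 − 4.7·I_D.
Substituting gives 4.64·I_D² − 13.2·I_D + 7.96 = 0, with roots I_D = 0.875 or 1.96 mA.
The root I_D = 1.96 mA gives V_GS = -1.95 V ≤ V_t, so take I_D = 0.875 mA.
Then V_GS = 3.14 V and V_DS = V_DD − I_D(R_D+R_S) = 16 − 0.875×14.7 = 3.13 V.
Saturation requires V_DS ≥ V_GS − V_t = 2.04 V; 3.13 ≥ 2.04 ✓.

I_D ≈ 0.88 mA, V_DS ≈ 3.1 V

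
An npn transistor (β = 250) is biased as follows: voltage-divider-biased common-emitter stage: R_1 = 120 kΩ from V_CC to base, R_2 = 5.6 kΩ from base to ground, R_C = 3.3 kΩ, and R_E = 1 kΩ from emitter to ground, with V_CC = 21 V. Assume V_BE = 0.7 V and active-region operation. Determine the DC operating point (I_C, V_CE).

I_C ≈ 0.23 mA, V_CE ≈ 20 V

Thevenize the base divider: V_Th = V_CC·R_2/(R_1+R_2) = 21×5.6/126 = 0.936 V, R_Th = R_1‖R_2 = 5.35 kΩ.
Base-emitter loop: V_Th = I_B·R_Th + V_BE + (β+1)I_B·R_E, so I_B = (0.936 − 0.7) / (5.35 + 251×1) = 0.000922 mA.
I_C = β·I_B = 250×0.000922 = 0.23 mA, and I_E = (β+1)I_B = 0.231 mA.
V_CE = V_CC − I_C·R_C − I_E·R_E = 21 − 0.23×3.3 − 0.231×1 = 20 V.
V_CE = 20 V > 0.2 V confirms active-region operation.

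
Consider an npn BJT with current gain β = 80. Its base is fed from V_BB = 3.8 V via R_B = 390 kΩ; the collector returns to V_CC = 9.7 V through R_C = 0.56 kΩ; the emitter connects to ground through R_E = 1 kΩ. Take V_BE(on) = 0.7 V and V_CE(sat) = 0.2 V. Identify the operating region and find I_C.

Assume active. Base-emitter loop: I_B = (V_BB − V_BE)/(R_B + (β+1)R_E) = (3.8 − 0.7)/(390 + 81×1) = 0.00658 mA.
I_C = β·I_B = 80×0.00658 = 0.527 mA.
V_CE = V_CC − I_C·R_C − I_E·R_E = 9.7 − 0.527×0.56 − 0.533×1 = 8.87 V > V_CE(sat), so the active-region assumption holds.

active; I_C ≈ 0.53 mA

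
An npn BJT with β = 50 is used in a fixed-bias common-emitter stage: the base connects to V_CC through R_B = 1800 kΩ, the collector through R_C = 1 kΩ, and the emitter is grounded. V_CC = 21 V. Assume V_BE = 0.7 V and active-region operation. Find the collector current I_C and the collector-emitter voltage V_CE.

Base loop: V_CC = I_B·R_B + V_BE, so I_B = (21 − 0.7)/1800 kΩ = 0.0113 mA.
In the active region I_C = β·I_B = 50 × 0.0113 = 0.564 mA.
Collector loop: V_CE = V_CC − I_C·R_C = 21 − 0.564×1 = 20.4 V.
Since V_CE = 20.4 V > V_CE(sat) ≈ 0.2 V, the transistor is in the active region as assumed.

I_C ≈ 0.56 mA, V_CE ≈ 20 V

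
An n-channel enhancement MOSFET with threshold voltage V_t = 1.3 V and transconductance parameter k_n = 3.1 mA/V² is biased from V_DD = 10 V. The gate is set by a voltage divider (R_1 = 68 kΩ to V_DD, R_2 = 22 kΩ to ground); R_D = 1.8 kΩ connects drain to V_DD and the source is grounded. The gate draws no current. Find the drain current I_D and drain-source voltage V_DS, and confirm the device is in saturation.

I_D ≈ 2 mA, V_DS ≈ 6.3 V

V_G = V_DD·R_2/(R_1+R_2) = 10×22/90 = 2.44 V. With the source grounded, V_GS = V_G = 2.44 V.
Assume saturation: I_D = (k_n/2)(V_GS − V_t)² = (3.1/2)×(2.44 − 1.3)² = 1.55×1.14² = 2.03 mA.
V_DS = V_DD − I_D·R_D = 10 − 2.03×1.8 = 6.35 V.
Saturation requires V_DS ≥ V_GS − V_t = 1.14 V; 6.35 ≥ 1.14 ✓.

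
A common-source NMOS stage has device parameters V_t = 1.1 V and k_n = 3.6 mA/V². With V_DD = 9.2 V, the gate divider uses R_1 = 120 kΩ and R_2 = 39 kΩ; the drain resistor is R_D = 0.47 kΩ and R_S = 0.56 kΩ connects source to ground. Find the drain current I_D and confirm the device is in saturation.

V_G = V_DD·R_2/(R_1+R_2) = 9.2×39/159 = 2.26 V.
Assume saturation: I_D = (k_n/2)(V_GS − V_t)² with V_GS = V_G − I_D·R_S = 2.26 − 0.56·I_D.
Substituting gives 0.564·I_D² − 3.33·I_D + 2.41 = 0, with roots I_D = 0.843 or 5.06 mA.
The root I_D = 5.06 mA gives V_GS = -0.576 V ≤ V_t, so take I_D = 0.843 mA.
Then V_GS = 1.78 V and V_DS = V_DD − I_D(R_D+R_S) = 9.2 − 0.843×1.03 = 8.33 V.
Saturation requires V_DS ≥ V_GS − V_t = 0.684 V; 8.33 ≥ 0.684 ✓.

I_D ≈ 0.84 mA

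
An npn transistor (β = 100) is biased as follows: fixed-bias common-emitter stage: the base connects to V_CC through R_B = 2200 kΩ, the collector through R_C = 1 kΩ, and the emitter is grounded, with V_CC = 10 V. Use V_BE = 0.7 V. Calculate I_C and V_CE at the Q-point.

Base loop: V_CC = I_B·R_B + V_BE, so I_B = (10 − 0.7)/2200 kΩ = 0.00423 mA.
In the active region I_C = β·I_B = 100 × 0.00423 = 0.423 mA.
Collector loop: V_CE = V_CC − I_C·R_C = 10 − 0.423×1 = 9.58 V.
Since V_CE = 9.58 V > V_CE(sat) ≈ 0.2 V, the transistor is in the active region as assumed.

I_C ≈ 0.42 mA, V_CE ≈ 9.6 V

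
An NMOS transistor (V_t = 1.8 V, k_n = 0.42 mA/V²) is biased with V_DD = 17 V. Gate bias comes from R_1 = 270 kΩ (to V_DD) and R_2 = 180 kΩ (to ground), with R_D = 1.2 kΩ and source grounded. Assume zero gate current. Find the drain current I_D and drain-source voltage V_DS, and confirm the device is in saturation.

V_G = V_DD·R_2/(R_1+R_2) = 17×180/450 = 6.8 V. With the source grounded, V_GS = V_G = 6.8 V.
Assume saturation: I_D = (k_n/2)(V_GS − V_t)² = (0.42/2)×(6.8 − 1.8)² = 0.21×5² = 5.25 mA.
V_DS = V_DD − I_D·R_D = 17 − 5.25×1.2 = 10.7 V.
Saturation requires V_DS ≥ V_GS − V_t = 5 V; 10.7 ≥ 5 ✓.

I_D ≈ 5.2 mA, V_DS ≈ 11 V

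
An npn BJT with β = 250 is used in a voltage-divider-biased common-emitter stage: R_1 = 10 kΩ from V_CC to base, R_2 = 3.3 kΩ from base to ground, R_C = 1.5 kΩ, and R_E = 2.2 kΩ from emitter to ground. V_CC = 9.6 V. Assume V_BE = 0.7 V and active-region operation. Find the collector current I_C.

Thevenize the base divider: V_Th = V_CC·R_2/(R_1+R_2) = 9.6×3.3/13.3 = 2.38 V, R_Th = R_1‖R_2 = 2.48 kΩ.
Base-emitter loop: V_Th = I_B·R_Th + V_BE + (β+1)I_B·R_E, so I_B = (2.38 − 0.7) / (2.48 + 251×2.2) = 0.00303 mA.
I_C = β·I_B = 250×0.00303 = 0.758 mA, and I_E = (β+1)I_B = 0.761 mA.
V_CE = V_CC − I_C·R_C − I_E·R_E = 9.6 − 0.758×1.5 − 0.761×2.2 = 6.79 V.
V_CE = 6.79 V > 0.2 V confirms active-region operation.

I_C ≈ 0.76 mA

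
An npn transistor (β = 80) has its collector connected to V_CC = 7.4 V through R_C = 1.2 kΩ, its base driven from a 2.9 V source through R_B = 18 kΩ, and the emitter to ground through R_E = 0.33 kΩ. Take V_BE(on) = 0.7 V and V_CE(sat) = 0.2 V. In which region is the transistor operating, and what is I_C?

active; I_C ≈ 3.9 mA

Assume active. Base-emitter loop: I_B = (V_BB − V_BE)/(R_B + (β+1)R_E) = (2.9 − 0.7)/(18 + 81×0.33) = 0.0492 mA.
I_C = β·I_B = 80×0.0492 = 3.93 mA.
V_CE = V_CC − I_C·R_C − I_E·R_E = 7.4 − 3.93×1.2 − 3.98×0.33 = 1.36 V > V_CE(sat), so the active-region assumption holds.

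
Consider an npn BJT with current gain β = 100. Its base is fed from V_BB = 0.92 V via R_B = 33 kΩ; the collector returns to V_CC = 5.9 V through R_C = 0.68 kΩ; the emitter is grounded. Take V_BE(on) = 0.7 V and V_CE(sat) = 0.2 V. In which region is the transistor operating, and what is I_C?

active; I_C ≈ 0.67 mA

Assume active. Base-emitter loop: I_B = (V_BB − V_BE)/R_B = (0.92 − 0.7)/33 = 0.00667 mA.
I_C = β·I_B = 100×0.00667 = 0.667 mA.
V_CE = V_CC − I_C·R_C = 5.9 − 0.667×0.68 = 5.45 V > V_CE(sat), so the active-region assumption holds.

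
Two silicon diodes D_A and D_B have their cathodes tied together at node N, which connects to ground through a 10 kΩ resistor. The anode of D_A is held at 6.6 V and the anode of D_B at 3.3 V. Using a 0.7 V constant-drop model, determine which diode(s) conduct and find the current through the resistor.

Assume both conduct. Then node N would need to be at both 6.6−0.7 = 5.9 V and 3.3−0.7 = 2.6 V, which is impossible.
Assume only D_A conducts: V_N = 6.6 − 0.7 = 5.9 V, so I_R = 5.9/10 = 0.59 mA.
Check D_B: its anode-to-cathode voltage is 3.3 − 5.9 = -2.6 V < 0.7 V, so it is off. The assumption is consistent.

Only D_A conducts; I_R ≈ 0.59 mA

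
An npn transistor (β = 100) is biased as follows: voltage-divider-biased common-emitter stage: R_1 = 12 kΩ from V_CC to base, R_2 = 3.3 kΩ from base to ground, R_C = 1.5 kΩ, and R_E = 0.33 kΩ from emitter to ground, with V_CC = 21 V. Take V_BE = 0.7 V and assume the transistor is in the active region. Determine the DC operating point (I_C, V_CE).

I_C ≈ 11 mA, V_CE ≈ 1.5 V

Thevenize the base divider: V_Th = V_CC·R_2/(R_1+R_2) = 21×3.3/15.3 = 4.53 V, R_Th = R_1‖R_2 = 2.59 kΩ.
Base-emitter loop: V_Th = I_B·R_Th + V_BE + (β+1)I_B·R_E, so I_B = (4.53 − 0.7) / (2.59 + 101×0.33) = 0.107 mA.
I_C = β·I_B = 100×0.107 = 10.7 mA, and I_E = (β+1)I_B = 10.8 mA.
V_CE = V_CC − I_C·R_C − I_E·R_E = 21 − 10.7×1.5 − 10.8×0.33 = 1.45 V.
V_CE = 1.45 V > 0.2 V confirms active-region operation.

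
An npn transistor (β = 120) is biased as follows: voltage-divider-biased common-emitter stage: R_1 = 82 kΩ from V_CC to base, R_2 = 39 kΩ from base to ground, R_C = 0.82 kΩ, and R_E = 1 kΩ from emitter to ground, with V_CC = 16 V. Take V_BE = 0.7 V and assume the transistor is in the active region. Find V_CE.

Thevenize the base divider: V_Th = V_CC·R_2/(R_1+R_2) = 16×39/121 = 5.16 V, R_Th = R_1‖R_2 = 26.4 kΩ.
Base-emitter loop: V_Th = I_B·R_Th + V_BE + (β+1)I_B·R_E, so I_B = (5.16 − 0.7) / (26.4 + 121×1) = 0.0302 mA.
I_C = β·I_B = 120×0.0302 = 3.63 mA, and I_E = (β+1)I_B = 3.66 mA.
V_CE = V_CC − I_C·R_C − I_E·R_E = 16 − 3.63×0.82 − 3.66×1 = 9.37 V.
V_CE = 9.37 V > 0.2 V confirms active-region operation.

V_CE ≈ 9.4 V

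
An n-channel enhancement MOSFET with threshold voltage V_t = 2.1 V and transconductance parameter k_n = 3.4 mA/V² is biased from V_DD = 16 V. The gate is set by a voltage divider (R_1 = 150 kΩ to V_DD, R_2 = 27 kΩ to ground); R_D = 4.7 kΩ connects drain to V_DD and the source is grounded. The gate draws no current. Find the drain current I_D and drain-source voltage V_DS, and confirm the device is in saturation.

V_G = V_DD·R_2/(R_1+R_2) = 16×27/177 = 2.44 V. With the source grounded, V_GS = V_G = 2.44 V.
Assume saturation: I_D = (k_n/2)(V_GS − V_t)² = (3.4/2)×(2.44 − 2.1)² = 1.7×0.341² = 0.197 mA.
V_DS = V_DD − I_D·R_D = 16 − 0.197×4.7 = 15.1 V.
Saturation requires V_DS ≥ V_GS − V_t = 0.341 V; 15.1 ≥ 0.341 ✓.

I_D ≈ 0.2 mA, V_DS ≈ 15 V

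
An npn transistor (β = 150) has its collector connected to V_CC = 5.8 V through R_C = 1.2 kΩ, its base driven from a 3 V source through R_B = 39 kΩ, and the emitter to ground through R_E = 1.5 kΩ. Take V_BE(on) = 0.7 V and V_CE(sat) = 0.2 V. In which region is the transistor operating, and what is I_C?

Assume active. Base-emitter loop: I_B = (V_BB − V_BE)/(R_B + (β+1)R_E) = (3 − 0.7)/(39 + 151×1.5) = 0.00866 mA.
I_C = β·I_B = 150×0.00866 = 1.3 mA.
V_CE = V_CC − I_C·R_C − I_E·R_E = 5.8 − 1.3×1.2 − 1.31×1.5 = 2.28 V > V_CE(sat), so the active-region assumption holds.

active; I_C ≈ 1.3 mA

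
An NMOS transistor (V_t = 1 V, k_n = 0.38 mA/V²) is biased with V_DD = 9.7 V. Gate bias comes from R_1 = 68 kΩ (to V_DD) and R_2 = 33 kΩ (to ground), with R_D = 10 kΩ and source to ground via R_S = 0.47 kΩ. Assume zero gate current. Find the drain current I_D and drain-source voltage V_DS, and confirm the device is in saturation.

I_D ≈ 0.66 mA, V_DS ≈ 2.8 V

V_G = V_DD·R_2/(R_1+R_2) = 9.7×33/101 = 3.17 V.
Assume saturation: I_D = (k_n/2)(V_GS − V_t)² with V_GS = V_G − I_D·R_S = 3.17 − 0.47·I_D.
Substituting gives 0.042·I_D² − 1.39·I_D + 0.894 = 0, with roots I_D = 0.658 or 32.4 mA.
The root I_D = 32.4 mA gives V_GS = -12.1 V ≤ V_t, so take I_D = 0.658 mA.
Then V_GS = 2.86 V and V_DS = V_DD − I_D(R_D+R_S) = 9.7 − 0.658×10.5 = 2.82 V.
Saturation requires V_DS ≥ V_GS − V_t = 1.86 V; 2.82 ≥ 1.86 ✓.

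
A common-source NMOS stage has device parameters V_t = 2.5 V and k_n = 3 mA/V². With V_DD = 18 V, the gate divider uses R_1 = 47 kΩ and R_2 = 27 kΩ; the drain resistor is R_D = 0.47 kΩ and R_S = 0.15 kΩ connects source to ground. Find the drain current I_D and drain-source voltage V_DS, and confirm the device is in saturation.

I_D ≈ 9.9 mA, V_DS ≈ 12 V

V_G = V_DD·R_2/(R_1+R_2) = 18×27/74 = 6.57 V.
Assume saturation: I_D = (k_n/2)(V_GS − V_t)² with V_GS = V_G − I_D·R_S = 6.57 − 0.15·I_D.
Substituting gives 0.0337·I_D² − 2.83·I_D + 24.8 = 0, with roots I_D = 9.95 or 73.9 mA.
The root I_D = 73.9 mA gives V_GS = -4.52 V ≤ V_t, so take I_D = 9.95 mA.
Then V_GS = 5.08 V and V_DS = V_DD − I_D(R_D+R_S) = 18 − 9.95×0.62 = 11.8 V.
Saturation requires V_DS ≥ V_GS − V_t = 2.58 V; 11.8 ≥ 2.58 ✓.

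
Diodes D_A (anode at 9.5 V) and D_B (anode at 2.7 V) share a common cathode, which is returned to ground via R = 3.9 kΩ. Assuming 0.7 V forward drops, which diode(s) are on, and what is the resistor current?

Only D_A conducts; I_R ≈ 2.3 mA

Assume both conduct. Then node N would need to be at both 9.5−0.7 = 8.8 V and 2.7−0.7 = 2 V, which is impossible.
Assume only D_A conducts: V_N = 9.5 − 0.7 = 8.8 V, so I_R = 8.8/3.9 = 2.26 mA.
Check D_B: its anode-to-cathode voltage is 2.7 − 8.8 = -6.1 V < 0.7 V, so it is off. The assumption is consistent.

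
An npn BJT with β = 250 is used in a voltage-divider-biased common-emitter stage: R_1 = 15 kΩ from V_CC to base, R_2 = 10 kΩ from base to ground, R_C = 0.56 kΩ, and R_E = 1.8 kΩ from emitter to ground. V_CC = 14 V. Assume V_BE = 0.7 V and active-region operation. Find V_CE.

V_CE ≈ 7.7 V

Thevenize the base divider: V_Th = V_CC·R_2/(R_1+R_2) = 14×10/25 = 5.6 V, R_Th = R_1‖R_2 = 6 kΩ.
Base-emitter loop: V_Th = I_B·R_Th + V_BE + (β+1)I_B·R_E, so I_B = (5.6 − 0.7) / (6 + 251×1.8) = 0.0107 mA.
I_C = β·I_B = 250×0.0107 = 2.68 mA, and I_E = (β+1)I_B = 2.69 mA.
V_CE = V_CC − I_C·R_C − I_E·R_E = 14 − 2.68×0.56 − 2.69×1.8 = 7.67 V.
V_CE = 7.67 V > 0.2 V confirms active-region operation.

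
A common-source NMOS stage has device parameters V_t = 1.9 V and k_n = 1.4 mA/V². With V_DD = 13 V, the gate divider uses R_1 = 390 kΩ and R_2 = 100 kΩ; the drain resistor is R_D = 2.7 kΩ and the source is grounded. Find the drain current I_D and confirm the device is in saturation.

I_D ≈ 0.4 mA

V_G = V_DD·R_2/(R_1+R_2) = 13×100/490 = 2.65 V. With the source grounded, V_GS = V_G = 2.65 V.
Assume saturation: I_D = (k_n/2)(V_GS − V_t)² = (1.4/2)×(2.65 − 1.9)² = 0.7×0.753² = 0.397 mA.
V_DS = V_DD − I_D·R_D = 13 − 0.397×2.7 = 11.9 V.
Saturation requires V_DS ≥ V_GS − V_t = 0.753 V; 11.9 ≥ 0.753 ✓.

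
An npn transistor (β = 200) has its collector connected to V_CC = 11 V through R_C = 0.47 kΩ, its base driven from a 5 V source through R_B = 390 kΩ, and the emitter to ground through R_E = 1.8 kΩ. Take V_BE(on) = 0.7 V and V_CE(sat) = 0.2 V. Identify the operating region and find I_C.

Assume active. Base-emitter loop: I_B = (V_BB − V_BE)/(R_B + (β+1)R_E) = (5 − 0.7)/(390 + 201×1.8) = 0.00572 mA.
I_C = β·I_B = 200×0.00572 = 1.14 mA.
V_CE = V_CC − I_C·R_C − I_E·R_E = 11 − 1.14×0.47 − 1.15×1.8 = 8.39 V > V_CE(sat), so the active-region assumption holds.

active; I_C ≈ 1.1 mA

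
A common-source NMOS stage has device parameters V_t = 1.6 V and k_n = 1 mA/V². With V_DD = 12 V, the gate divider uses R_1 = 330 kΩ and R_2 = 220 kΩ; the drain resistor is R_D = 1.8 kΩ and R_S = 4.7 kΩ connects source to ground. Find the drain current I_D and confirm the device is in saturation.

I_D ≈ 0.47 mA

V_G = V_DD·R_2/(R_1+R_2) = 12×220/550 = 4.8 V.
Assume saturation: I_D = (k_n/2)(V_GS − V_t)² with V_GS = V_G − I_D·R_S = 4.8 − 4.7·I_D.
Substituting gives 11·I_D² − 16·I_D + 5.12 = 0, with roots I_D = 0.474 or 0.978 mA.
The root I_D = 0.978 mA gives V_GS = 0.201 V ≤ V_t, so take I_D = 0.474 mA.
Then V_GS = 2.57 V and V_DS = V_DD − I_D(R_D+R_S) = 12 − 0.474×6.5 = 8.92 V.
Saturation requires V_DS ≥ V_GS − V_t = 0.973 V; 8.92 ≥ 0.973 ✓.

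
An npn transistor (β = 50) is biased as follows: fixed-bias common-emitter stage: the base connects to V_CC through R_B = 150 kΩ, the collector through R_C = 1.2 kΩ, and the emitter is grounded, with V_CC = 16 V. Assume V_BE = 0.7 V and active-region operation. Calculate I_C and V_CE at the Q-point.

Base loop: V_CC = I_B·R_B + V_BE, so I_B = (16 − 0.7)/150 kΩ = 0.102 mA.
In the active region I_C = β·I_B = 50 × 0.102 = 5.1 mA.
Collector loop: V_CE = V_CC − I_C·R_C = 16 − 5.1×1.2 = 9.88 V.
Since V_CE = 9.88 V > V_CE(sat) ≈ 0.2 V, the transistor is in the active region as assumed.

I_C ≈ 5.1 mA, V_CE ≈ 9.9 V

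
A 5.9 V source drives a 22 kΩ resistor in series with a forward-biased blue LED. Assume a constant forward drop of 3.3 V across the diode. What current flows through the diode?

KVL around the loop: 5.9 = V_D + I·R = 3.3 + I × 22 kΩ.
So I = (5.9 − 3.3) / 22 kΩ = 2.6 / 22 = 0.118 mA.

I ≈ 0.12 mA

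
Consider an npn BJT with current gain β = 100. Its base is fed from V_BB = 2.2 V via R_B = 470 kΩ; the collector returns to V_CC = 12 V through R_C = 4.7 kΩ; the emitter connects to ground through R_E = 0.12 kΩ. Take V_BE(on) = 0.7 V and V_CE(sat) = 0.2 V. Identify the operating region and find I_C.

Assume active. Base-emitter loop: I_B = (V_BB − V_BE)/(R_B + (β+1)R_E) = (2.2 − 0.7)/(470 + 101×0.12) = 0.00311 mA.
I_C = β·I_B = 100×0.00311 = 0.311 mA.
V_CE = V_CC − I_C·R_C − I_E·R_E = 12 − 0.311×4.7 − 0.314×0.12 = 10.5 V > V_CE(sat), so the active-region assumption holds.

active; I_C ≈ 0.31 mA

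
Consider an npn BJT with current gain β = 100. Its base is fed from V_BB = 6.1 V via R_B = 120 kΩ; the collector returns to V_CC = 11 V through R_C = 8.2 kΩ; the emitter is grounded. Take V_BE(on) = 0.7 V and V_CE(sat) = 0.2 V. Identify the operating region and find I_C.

saturation; I_C ≈ 1.3 mA

Assume active: I_B = (6.1 − 0.7)/120 = 0.045 mA, giving I_C = β·I_B = 4.5 mA.
But then V_CE = 11 − 4.5×8.2 = -25.9 V < V_CE(sat) = 0.2 V — impossible in the active region.
So the transistor is saturated. With V_CE = 0.2 V, I_C = (V_CC − 0.2)/R_C = 10.8/8.2 = 1.32 mA.
Check: β·I_B = 4.5 mA > I_C = 1.32 mA, confirming saturation.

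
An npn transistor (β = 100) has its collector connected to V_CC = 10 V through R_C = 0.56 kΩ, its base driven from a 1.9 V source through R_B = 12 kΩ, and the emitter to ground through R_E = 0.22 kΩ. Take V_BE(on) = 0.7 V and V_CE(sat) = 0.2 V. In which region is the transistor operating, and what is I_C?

active; I_C ≈ 3.5 mA

Assume active. Base-emitter loop: I_B = (V_BB − V_BE)/(R_B + (β+1)R_E) = (1.9 − 0.7)/(12 + 101×0.22) = 0.0351 mA.
I_C = β·I_B = 100×0.0351 = 3.51 mA.
V_CE = V_CC − I_C·R_C − I_E·R_E = 10 − 3.51×0.56 − 3.54×0.22 = 7.26 V > V_CE(sat), so the active-region assumption holds.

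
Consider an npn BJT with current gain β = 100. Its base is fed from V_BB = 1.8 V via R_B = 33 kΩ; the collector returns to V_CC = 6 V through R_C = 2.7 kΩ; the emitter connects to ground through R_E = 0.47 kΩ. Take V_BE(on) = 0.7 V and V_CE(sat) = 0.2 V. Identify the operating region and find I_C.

Assume active. Base-emitter loop: I_B = (V_BB − V_BE)/(R_B + (β+1)R_E) = (1.8 − 0.7)/(33 + 101×0.47) = 0.0137 mA.
I_C = β·I_B = 100×0.0137 = 1.37 mA.
V_CE = V_CC − I_C·R_C − I_E·R_E = 6 − 1.37×2.7 − 1.38×0.47 = 1.66 V > V_CE(sat), so the active-region assumption holds.

active; I_C ≈ 1.4 mA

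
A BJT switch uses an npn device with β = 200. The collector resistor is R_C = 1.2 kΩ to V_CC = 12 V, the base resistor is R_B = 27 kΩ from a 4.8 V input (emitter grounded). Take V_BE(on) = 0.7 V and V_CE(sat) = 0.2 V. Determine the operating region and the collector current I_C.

saturation; I_C ≈ 9.8 mA

Assume active: I_B = (4.8 − 0.7)/27 = 0.152 mA, giving I_C = β·I_B = 30.4 mA.
But then V_CE = 12 − 30.4×1.2 = -24.4 V < V_CE(sat) = 0.2 V — impossible in the active region.
So the transistor is saturated. With V_CE = 0.2 V, I_C = (V_CC − 0.2)/R_C = 11.8/1.2 = 9.83 mA.
Check: β·I_B = 30.4 mA > I_C = 9.83 mA, confirming saturation.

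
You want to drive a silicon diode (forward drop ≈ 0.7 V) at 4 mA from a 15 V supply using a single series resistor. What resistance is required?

The resistor drops V_S − V_D = 15 − 0.7 = 14.3 V at 4 mA.
R = 14.3 V / 4 mA = 3.58 kΩ.

R ≈ 3.6 kΩ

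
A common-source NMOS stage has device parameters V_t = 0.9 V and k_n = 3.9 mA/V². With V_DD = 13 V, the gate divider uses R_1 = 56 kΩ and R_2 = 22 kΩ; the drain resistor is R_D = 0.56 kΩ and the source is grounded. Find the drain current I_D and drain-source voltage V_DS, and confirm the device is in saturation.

I_D ≈ 15 mA, V_DS ≈ 4.6 V

V_G = V_DD·R_2/(R_1+R_2) = 13×22/78 = 3.67 V. With the source grounded, V_GS = V_G = 3.67 V.
Assume saturation: I_D = (k_n/2)(V_GS − V_t)² = (3.9/2)×(3.67 − 0.9)² = 1.95×2.77² = 14.9 mA.
V_DS = V_DD − I_D·R_D = 13 − 14.9×0.56 = 4.64 V.
Saturation requires V_DS ≥ V_GS − V_t = 2.77 V; 4.64 ≥ 2.77 ✓.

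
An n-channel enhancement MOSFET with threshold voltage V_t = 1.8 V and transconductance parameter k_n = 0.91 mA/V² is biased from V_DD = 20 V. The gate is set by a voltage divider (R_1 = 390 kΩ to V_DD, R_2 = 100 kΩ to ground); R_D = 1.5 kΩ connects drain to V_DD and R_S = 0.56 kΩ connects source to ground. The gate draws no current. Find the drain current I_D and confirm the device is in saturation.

I_D ≈ 1.2 mA

V_G = V_DD·R_2/(R_1+R_2) = 20×100/490 = 4.08 V.
Assume saturation: I_D = (k_n/2)(V_GS − V_t)² with V_GS = V_G − I_D·R_S = 4.08 − 0.56·I_D.
Substituting gives 0.143·I_D² − 2.16·I_D + 2.37 = 0, with roots I_D = 1.19 or 14 mA.
The root I_D = 14 mA gives V_GS = -3.74 V ≤ V_t, so take I_D = 1.19 mA.
Then V_GS = 3.42 V and V_DS = V_DD − I_D(R_D+R_S) = 20 − 1.19×2.06 = 17.6 V.
Saturation requires V_DS ≥ V_GS − V_t = 1.62 V; 17.6 ≥ 1.62 ✓.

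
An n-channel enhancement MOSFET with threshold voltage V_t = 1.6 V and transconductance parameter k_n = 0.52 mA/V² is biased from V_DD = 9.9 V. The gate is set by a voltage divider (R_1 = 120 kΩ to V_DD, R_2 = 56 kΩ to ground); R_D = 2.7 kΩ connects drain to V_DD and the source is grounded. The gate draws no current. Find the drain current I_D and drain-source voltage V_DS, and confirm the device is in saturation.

I_D ≈ 0.62 mA, V_DS ≈ 8.2 V

V_G = V_DD·R_2/(R_1+R_2) = 9.9×56/176 = 3.15 V. With the source grounded, V_GS = V_G = 3.15 V.
Assume saturation: I_D = (k_n/2)(V_GS − V_t)² = (0.52/2)×(3.15 − 1.6)² = 0.26×1.55² = 0.625 mA.
V_DS = V_DD − I_D·R_D = 9.9 − 0.625×2.7 = 8.21 V.
Saturation requires V_DS ≥ V_GS − V_t = 1.55 V; 8.21 ≥ 1.55 ✓.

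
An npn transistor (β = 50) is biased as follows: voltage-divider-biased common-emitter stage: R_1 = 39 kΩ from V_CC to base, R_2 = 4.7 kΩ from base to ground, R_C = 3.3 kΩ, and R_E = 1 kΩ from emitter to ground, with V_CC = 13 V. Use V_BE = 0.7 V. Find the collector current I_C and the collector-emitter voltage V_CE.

I_C ≈ 0.63 mA, V_CE ≈ 10 V

Thevenize the base divider: V_Th = V_CC·R_2/(R_1+R_2) = 13×4.7/43.7 = 1.4 V, R_Th = R_1‖R_2 = 4.19 kΩ.
Base-emitter loop: V_Th = I_B·R_Th + V_BE + (β+1)I_B·R_E, so I_B = (1.4 − 0.7) / (4.19 + 51×1) = 0.0126 mA.
I_C = β·I_B = 50×0.0126 = 0.632 mA, and I_E = (β+1)I_B = 0.645 mA.
V_CE = V_CC − I_C·R_C − I_E·R_E = 13 − 0.632×3.3 − 0.645×1 = 10.3 V.
V_CE = 10.3 V > 0.2 V confirms active-region operation.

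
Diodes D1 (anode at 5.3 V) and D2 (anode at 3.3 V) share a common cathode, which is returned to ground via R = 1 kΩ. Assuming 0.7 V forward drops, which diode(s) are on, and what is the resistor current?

Only D1 conducts; I_R ≈ 4.6 mA

Assume both conduct. Then node N would need to be at both 5.3−0.7 = 4.6 V and 3.3−0.7 = 2.6 V, which is impossible.
Assume only D1 conducts: V_N = 5.3 − 0.7 = 4.6 V, so I_R = 4.6/1 = 4.6 mA.
Check D2: its anode-to-cathode voltage is 3.3 − 4.6 = -1.3 V < 0.7 V, so it is off. The assumption is consistent.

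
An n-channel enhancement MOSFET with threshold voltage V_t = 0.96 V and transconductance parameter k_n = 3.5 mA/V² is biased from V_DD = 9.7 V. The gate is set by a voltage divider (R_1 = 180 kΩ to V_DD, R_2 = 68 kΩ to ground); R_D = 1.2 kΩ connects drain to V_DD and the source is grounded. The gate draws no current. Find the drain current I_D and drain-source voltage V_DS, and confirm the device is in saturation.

V_G = V_DD·R_2/(R_1+R_2) = 9.7×68/248 = 2.66 V. With the source grounded, V_GS = V_G = 2.66 V.
Assume saturation: I_D = (k_n/2)(V_GS − V_t)² = (3.5/2)×(2.66 − 0.96)² = 1.75×1.7² = 5.06 mA.
V_DS = V_DD − I_D·R_D = 9.7 − 5.06×1.2 = 3.63 V.
Saturation requires V_DS ≥ V_GS − V_t = 1.7 V; 3.63 ≥ 1.7 ✓.

I_D ≈ 5.1 mA, V_DS ≈ 3.6 V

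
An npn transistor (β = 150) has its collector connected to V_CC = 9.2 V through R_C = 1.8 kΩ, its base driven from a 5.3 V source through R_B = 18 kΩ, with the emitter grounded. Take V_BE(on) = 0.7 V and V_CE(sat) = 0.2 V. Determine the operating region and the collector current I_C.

Assume active: I_B = (5.3 − 0.7)/18 = 0.256 mA, giving I_C = β·I_B = 38.3 mA.
But then V_CE = 9.2 − 38.3×1.8 = -59.8 V < V_CE(sat) = 0.2 V — impossible in the active region.
So the transistor is saturated. With V_CE = 0.2 V, I_C = (V_CC − 0.2)/R_C = 9/1.8 = 5 mA.
Check: β·I_B = 38.3 mA > I_C = 5 mA, confirming saturation.

saturation; I_C ≈ 5 mA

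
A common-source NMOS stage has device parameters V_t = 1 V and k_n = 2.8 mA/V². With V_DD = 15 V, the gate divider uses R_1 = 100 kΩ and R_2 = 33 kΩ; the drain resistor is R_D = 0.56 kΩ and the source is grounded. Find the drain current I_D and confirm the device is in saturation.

I_D ≈ 10 mA

V_G = V_DD·R_2/(R_1+R_2) = 15×33/133 = 3.72 V. With the source grounded, V_GS = V_G = 3.72 V.
Assume saturation: I_D = (k_n/2)(V_GS − V_t)² = (2.8/2)×(3.72 − 1)² = 1.4×2.72² = 10.4 mA.
V_DS = V_DD − I_D·R_D = 15 − 10.4×0.56 = 9.19 V.
Saturation requires V_DS ≥ V_GS − V_t = 2.72 V; 9.19 ≥ 2.72 ✓.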